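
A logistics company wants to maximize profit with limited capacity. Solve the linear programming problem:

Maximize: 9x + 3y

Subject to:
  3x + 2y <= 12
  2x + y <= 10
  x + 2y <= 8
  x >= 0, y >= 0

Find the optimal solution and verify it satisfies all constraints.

Feasible vertices: (0, 0), (0, 4), (2, 3), (4, 0)
Objective 9x + 3y at each vertex:
  (0, 0): 0
  (0, 4): 12
  (2, 3): 27
  (4, 0): 36
Maximum is 36 at (4, 0).
Verify constraints at (x, y) = (4, 0):
  3*4 + 2*0 = 12 <= 12 (active)
  2*4 + 1*0 = 8 <= 10
  1*4 + 2*0 = 4 <= 8
  x = 4 >= 0, y = 0 >= 0. All constraints satisfied.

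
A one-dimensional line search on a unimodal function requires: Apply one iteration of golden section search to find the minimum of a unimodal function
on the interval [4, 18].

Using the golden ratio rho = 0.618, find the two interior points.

Golden section search on [4, 18].
Golden ratio rho = 0.618 (approx).
Interior points:
  x_1 = 4 + (1-0.618)*14 = 9.3480
  x_2 = 4 + 0.618*14 = 12.6520
Compare f(x_1) and f(x_2) to determine which subinterval to keep.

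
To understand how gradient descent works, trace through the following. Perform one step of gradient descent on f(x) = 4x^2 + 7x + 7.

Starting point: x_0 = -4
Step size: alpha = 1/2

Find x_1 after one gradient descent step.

f(x) = 4x^2 + 7x + 7
f'(x) = 8x + 7
f'(-4) = 8*-4 + (7) = -25
x_1 = x_0 - alpha * f'(x_0) = -4 - 1/2 * -25 = 17/2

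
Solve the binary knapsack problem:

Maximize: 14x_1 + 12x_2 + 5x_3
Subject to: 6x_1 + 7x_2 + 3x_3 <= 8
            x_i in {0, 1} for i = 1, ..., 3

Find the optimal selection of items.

Items: item 1 (v=14, w=6), item 2 (v=12, w=7), item 3 (v=5, w=3)
Capacity: 8
Checking all 8 subsets (w = total weight, v = total value):
  {}: w = 0, v = 0
  {1}: w = 6, v = 14
  {2}: w = 7, v = 12
  {3}: w = 3, v = 5
  {1, 2}: w = 13 > 8, infeasible
  {1, 3}: w = 9 > 8, infeasible
  {2, 3}: w = 10 > 8, infeasible
  {1, 2, 3}: w = 16 > 8, infeasible
Best feasible subset: items [1]
Total weight: 6 <= 8, total value: 14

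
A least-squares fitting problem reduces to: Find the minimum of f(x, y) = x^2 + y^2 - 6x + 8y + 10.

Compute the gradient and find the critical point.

f(x,y) = x^2 + y^2 - 6x + 8y + 10
df/dx = 2x + (-6) = 0  =>  x = 3
df/dy = 2y + (8) = 0  =>  y = -4
f(3, -4) = 1*(3)^2 + 1*(-4)^2 + -6*(3) + 8*(-4) + 10 = -15
Hessian is diagonal with entries 2, 2 > 0, so this is a minimum.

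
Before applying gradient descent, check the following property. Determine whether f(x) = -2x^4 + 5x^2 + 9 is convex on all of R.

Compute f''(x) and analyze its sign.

f(x) = -2x^4 + 5x^2 + 9
f'(x) = -8x^3 + 10x
f''(x) = -24x^2 + 10
f''(x) = -24x^2 + 10 -> -inf as |x| -> inf
Therefore, f is not globally convex on R.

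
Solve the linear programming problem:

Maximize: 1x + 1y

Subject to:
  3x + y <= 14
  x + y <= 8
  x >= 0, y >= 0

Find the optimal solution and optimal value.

Feasible vertices: (0, 0), (0, 8), (3, 5), (14/3, 0)
Objective 1x + 1y at each:
  (0, 0): 0
  (0, 8): 8
  (3, 5): 8
  (14/3, 0): 14/3
Maximum is 8 at (0, 8).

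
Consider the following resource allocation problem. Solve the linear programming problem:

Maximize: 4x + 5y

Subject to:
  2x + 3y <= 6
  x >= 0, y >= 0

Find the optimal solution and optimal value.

The feasible region has vertices at [(0, 0), (3, 0), (0, 2)].
Checking objective 4x + 5y at each vertex:
  (0, 0): 4*0 + 5*0 = 0
  (3, 0): 4*3 + 5*0 = 12
  (0, 2): 4*0 + 5*2 = 10
Maximum is 12 at (3, 0).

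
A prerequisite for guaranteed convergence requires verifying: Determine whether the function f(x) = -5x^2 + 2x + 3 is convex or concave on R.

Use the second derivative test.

f(x) = -5x^2 + 2x + 3
f'(x) = -10x + 2
f''(x) = -10
Since f''(x) = -10 < 0 for all x, f is concave on R.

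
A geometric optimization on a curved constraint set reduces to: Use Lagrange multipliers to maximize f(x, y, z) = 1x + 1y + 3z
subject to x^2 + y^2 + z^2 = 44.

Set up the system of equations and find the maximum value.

Lagrange conditions: 1 = 2*lambda*x, 1 = 2*lambda*y, 3 = 2*lambda*z
So x:1 = y:1 = z:3, i.e. x = 1t, y = 1t, z = 3t
Constraint: t^2*(1^2 + 1^2 + 3^2) = 44
  t^2 * 11 = 44  =>  t = sqrt(4)
Maximum = 1*1t + 1*1t + 3*3t = 11*sqrt(4) = 22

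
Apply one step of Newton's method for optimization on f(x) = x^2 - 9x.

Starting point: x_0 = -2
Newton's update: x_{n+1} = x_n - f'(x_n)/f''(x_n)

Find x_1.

f(x) = x^2 - 9x
f'(x) = 2x + (-9), f''(x) = 2
Newton step: x_1 = x_0 - f'(x_0)/f''(x_0)
f'(-2) = -13
x_1 = -2 - -13/2 = 9/2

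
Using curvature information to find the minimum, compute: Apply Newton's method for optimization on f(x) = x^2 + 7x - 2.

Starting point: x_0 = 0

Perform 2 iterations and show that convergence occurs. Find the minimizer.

f(x) = x^2 + 7x - 2, f'(x) = 2x + (7), f''(x) = 2
Step 1: f'(0) = 7, x_1 = 0 - 7/2 = -7/2
Step 2: f'(-7/2) = 0, x_2 = -7/2 (converged)
Newton's method converges in 1 step for quadratics.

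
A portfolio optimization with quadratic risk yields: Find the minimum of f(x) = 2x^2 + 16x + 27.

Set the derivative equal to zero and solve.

f(x) = 2x^2 + 16x + 27
f'(x) = 4x + (16) = 0
x = -16/4 = -4
f(-4) = -5
Since f''(x) = 4 > 0, this is a minimum.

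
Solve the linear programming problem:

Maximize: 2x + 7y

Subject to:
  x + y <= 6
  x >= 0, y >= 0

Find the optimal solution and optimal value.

The feasible region has vertices at [(0, 0), (6, 0), (0, 6)].
Checking objective 2x + 7y at each vertex:
  (0, 0): 2*0 + 7*0 = 0
  (6, 0): 2*6 + 7*0 = 12
  (0, 6): 2*0 + 7*6 = 42
Maximum is 42 at (0, 6).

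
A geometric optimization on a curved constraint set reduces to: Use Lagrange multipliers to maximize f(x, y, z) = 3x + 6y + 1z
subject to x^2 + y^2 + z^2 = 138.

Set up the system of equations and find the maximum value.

Lagrange conditions: 3 = 2*lambda*x, 6 = 2*lambda*y, 1 = 2*lambda*z
So x:3 = y:6 = z:1, i.e. x = 3t, y = 6t, z = 1t
Constraint: t^2*(3^2 + 6^2 + 1^2) = 138
  t^2 * 46 = 138  =>  t = sqrt(3)
Maximum = 3*3t + 6*6t + 1*1t = 46*sqrt(3) = sqrt(6348)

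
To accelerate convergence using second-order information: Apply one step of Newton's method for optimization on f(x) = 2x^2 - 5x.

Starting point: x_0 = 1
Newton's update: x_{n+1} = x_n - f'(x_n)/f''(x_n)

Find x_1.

f(x) = 2x^2 - 5x
f'(x) = 4x + (-5), f''(x) = 4
Newton step: x_1 = x_0 - f'(x_0)/f''(x_0)
f'(1) = -1
x_1 = 1 - -1/4 = 5/4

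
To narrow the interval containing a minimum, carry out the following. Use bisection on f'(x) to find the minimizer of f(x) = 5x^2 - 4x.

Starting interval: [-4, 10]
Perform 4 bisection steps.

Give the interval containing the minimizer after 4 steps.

Finding critical point of f(x) = 5x^2 - 4x using bisection on f'(x) = 10x + -4.
f'(x) = 0 when x = 2/5.
Starting interval: [-4, 10]
Step 1: mid = 3, f'(mid) = 26, new interval = [-4, 3]
Step 2: mid = -1/2, f'(mid) = -9, new interval = [-1/2, 3]
Step 3: mid = 5/4, f'(mid) = 17/2, new interval = [-1/2, 5/4]
Step 4: mid = 3/8, f'(mid) = -1/4, new interval = [3/8, 5/4]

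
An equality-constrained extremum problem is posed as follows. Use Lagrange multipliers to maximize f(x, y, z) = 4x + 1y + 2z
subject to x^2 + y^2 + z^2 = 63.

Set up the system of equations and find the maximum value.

Lagrange conditions: 4 = 2*lambda*x, 1 = 2*lambda*y, 2 = 2*lambda*z
So x:4 = y:1 = z:2, i.e. x = 4t, y = 1t, z = 2t
Constraint: t^2*(4^2 + 1^2 + 2^2) = 63
  t^2 * 21 = 63  =>  t = sqrt(3)
Maximum = 4*4t + 1*1t + 2*2t = 21*sqrt(3) = sqrt(1323)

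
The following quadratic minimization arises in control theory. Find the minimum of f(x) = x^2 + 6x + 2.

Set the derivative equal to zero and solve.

f(x) = x^2 + 6x + 2
f'(x) = 2x + (6) = 0
x = -6/2 = -3
f(-3) = -7
Since f''(x) = 2 > 0, this is a minimum.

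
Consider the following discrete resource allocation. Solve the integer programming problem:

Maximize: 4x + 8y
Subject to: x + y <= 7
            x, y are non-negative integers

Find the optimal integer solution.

Objective: 4x + 8y, constraint: x + y <= 7
Coefficient of y is 8 > coefficient of x is 4, so allocate the entire budget to y.
Optimal: x = 0, y = 7, value = 56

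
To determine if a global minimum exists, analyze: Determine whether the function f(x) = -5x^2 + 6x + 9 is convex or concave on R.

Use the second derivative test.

f(x) = -5x^2 + 6x + 9
f'(x) = -10x + 6
f''(x) = -10
Since f''(x) = -10 < 0 for all x, f is concave on R.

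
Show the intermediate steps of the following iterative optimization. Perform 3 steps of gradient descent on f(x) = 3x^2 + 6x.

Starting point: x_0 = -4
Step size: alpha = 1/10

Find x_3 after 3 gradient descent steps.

f(x) = 3x^2 + 6x, f'(x) = 6x + (6)
Step 1: f'(-4) = -18, x_1 = -4 - 1/10 * -18 = -11/5
Step 2: f'(-11/5) = -36/5, x_2 = -11/5 - 1/10 * -36/5 = -37/25
Step 3: f'(-37/25) = -72/25, x_3 = -37/25 - 1/10 * -72/25 = -149/125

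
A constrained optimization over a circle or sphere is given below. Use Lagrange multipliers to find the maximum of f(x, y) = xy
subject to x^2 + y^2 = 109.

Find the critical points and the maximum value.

Lagrange conditions: y = 2*lambda*x and x = 2*lambda*y
If x = 0 then y = 0, violating the constraint, so x, y != 0.
Dividing: y/x = x/y => x^2 = y^2 => y = x or y = -x
Constraint: 2x^2 = 109 => x^2 = 109/2 => x = +/-sqrt(109/2)
Critical points: (sqrt(109/2), sqrt(109/2)), (-sqrt(109/2), -sqrt(109/2)), (sqrt(109/2), -sqrt(109/2)), (-sqrt(109/2), sqrt(109/2))
  y = x:  xy = x^2 = 109/2  at (sqrt(109/2), sqrt(109/2)) and (-sqrt(109/2), -sqrt(109/2))
  y = -x: xy = -x^2 = -109/2 at (sqrt(109/2), -sqrt(109/2)) and (-sqrt(109/2), sqrt(109/2))
Maximum xy = 109/2 at (sqrt(109/2), sqrt(109/2)) and (-sqrt(109/2), -sqrt(109/2))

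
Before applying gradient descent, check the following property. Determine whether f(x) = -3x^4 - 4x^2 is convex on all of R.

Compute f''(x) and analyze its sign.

f(x) = -3x^4 - 4x^2
f'(x) = -12x^3 + -8x
f''(x) = -36x^2 + -8
f''(x) = -36x^2 + -8 <= -8 < 0 for all x
Therefore, f is concave on R.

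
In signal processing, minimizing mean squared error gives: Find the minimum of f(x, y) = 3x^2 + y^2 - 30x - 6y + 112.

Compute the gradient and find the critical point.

f(x,y) = 3x^2 + y^2 - 30x - 6y + 112
df/dx = 6x + (-30) = 0  =>  x = 5
df/dy = 2y + (-6) = 0  =>  y = 3
f(5, 3) = 3*(5)^2 + 1*(3)^2 + -30*(5) + -6*(3) + 112 = 28
Hessian is diagonal with entries 6, 2 > 0, so this is a minimum.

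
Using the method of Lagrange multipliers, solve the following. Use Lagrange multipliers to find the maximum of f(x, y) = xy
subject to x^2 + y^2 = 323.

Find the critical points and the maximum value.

Lagrange conditions: y = 2*lambda*x and x = 2*lambda*y
If x = 0 then y = 0, violating the constraint, so x, y != 0.
Dividing: y/x = x/y => x^2 = y^2 => y = x or y = -x
Constraint: 2x^2 = 323 => x^2 = 323/2 => x = +/-sqrt(323/2)
Critical points: (sqrt(323/2), sqrt(323/2)), (-sqrt(323/2), -sqrt(323/2)), (sqrt(323/2), -sqrt(323/2)), (-sqrt(323/2), sqrt(323/2))
  y = x:  xy = x^2 = 323/2  at (sqrt(323/2), sqrt(323/2)) and (-sqrt(323/2), -sqrt(323/2))
  y = -x: xy = -x^2 = -323/2 at (sqrt(323/2), -sqrt(323/2)) and (-sqrt(323/2), sqrt(323/2))
Maximum xy = 323/2 at (sqrt(323/2), sqrt(323/2)) and (-sqrt(323/2), -sqrt(323/2))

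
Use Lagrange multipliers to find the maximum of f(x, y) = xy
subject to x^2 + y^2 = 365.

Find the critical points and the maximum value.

Lagrange conditions: y = 2*lambda*x and x = 2*lambda*y
If x = 0 then y = 0, violating the constraint, so x, y != 0.
Dividing: y/x = x/y => x^2 = y^2 => y = x or y = -x
Constraint: 2x^2 = 365 => x^2 = 365/2 => x = +/-sqrt(365/2)
Critical points: (sqrt(365/2), sqrt(365/2)), (-sqrt(365/2), -sqrt(365/2)), (sqrt(365/2), -sqrt(365/2)), (-sqrt(365/2), sqrt(365/2))
  y = x:  xy = x^2 = 365/2  at (sqrt(365/2), sqrt(365/2)) and (-sqrt(365/2), -sqrt(365/2))
  y = -x: xy = -x^2 = -365/2 at (sqrt(365/2), -sqrt(365/2)) and (-sqrt(365/2), sqrt(365/2))
Maximum xy = 365/2 at (sqrt(365/2), sqrt(365/2)) and (-sqrt(365/2), -sqrt(365/2))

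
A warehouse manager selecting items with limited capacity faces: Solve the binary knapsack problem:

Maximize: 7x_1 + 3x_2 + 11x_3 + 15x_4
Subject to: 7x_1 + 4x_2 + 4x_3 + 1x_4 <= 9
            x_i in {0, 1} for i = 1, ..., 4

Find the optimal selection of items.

Items: item 1 (v=7, w=7), item 2 (v=3, w=4), item 3 (v=11, w=4), item 4 (v=15, w=1)
Capacity: 9
Checking all 16 subsets (w = total weight, v = total value):
  {}: w = 0, v = 0
  {1}: w = 7, v = 7
  {2}: w = 4, v = 3
  {3}: w = 4, v = 11
  {4}: w = 1, v = 15
  {1, 2}: w = 11 > 9, infeasible
  {1, 3}: w = 11 > 9, infeasible
  {1, 4}: w = 8, v = 22
  {2, 3}: w = 8, v = 14
  {2, 4}: w = 5, v = 18
  {3, 4}: w = 5, v = 26
  {1, 2, 3}: w = 15 > 9, infeasible
  {1, 2, 4}: w = 12 > 9, infeasible
  {1, 3, 4}: w = 12 > 9, infeasible
  {2, 3, 4}: w = 9, v = 29
  {1, 2, 3, 4}: w = 16 > 9, infeasible
Best feasible subset: items [2, 3, 4]
Total weight: 9 <= 9, total value: 29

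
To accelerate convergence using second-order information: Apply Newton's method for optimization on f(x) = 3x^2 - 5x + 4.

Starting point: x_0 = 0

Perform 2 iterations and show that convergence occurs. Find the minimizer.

f(x) = 3x^2 - 5x + 4, f'(x) = 6x + (-5), f''(x) = 6
Step 1: f'(0) = -5, x_1 = 0 - -5/6 = 5/6
Step 2: f'(5/6) = 0, x_2 = 5/6 (converged)
Newton's method converges in 1 step for quadratics.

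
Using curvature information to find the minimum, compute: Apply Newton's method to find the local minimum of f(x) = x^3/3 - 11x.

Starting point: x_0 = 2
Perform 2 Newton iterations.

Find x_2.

f(x) = x^3/3 - 11x
f'(x) = x^2 - 11, f''(x) = 2x
Newton update: x_{n+1} = x_n - (x_n^2 - 11)/(2*x_n)
Step 1: x_0 = 2, f'=-7, f''=4, x_1 = 15/4
Step 2: x_1 = 15/4, f'=49/16, f''=15/2, x_2 = 401/120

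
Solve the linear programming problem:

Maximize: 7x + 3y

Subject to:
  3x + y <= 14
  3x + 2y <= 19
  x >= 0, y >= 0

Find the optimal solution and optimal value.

Feasible vertices: (0, 0), (0, 19/2), (3, 5), (14/3, 0)
Objective 7x + 3y at each:
  (0, 0): 0
  (0, 19/2): 57/2
  (3, 5): 36
  (14/3, 0): 98/3
Maximum is 36 at (3, 5).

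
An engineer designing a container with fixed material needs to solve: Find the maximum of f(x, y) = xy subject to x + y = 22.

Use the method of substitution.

Substitute y = 22 - x into f(x,y) = xy:
g(x) = x(22 - x) = 22x - x^2
g'(x) = 22 - 2x = 0  =>  x = 11
y = 22 - 11 = 11
Maximum value = 11 * 11 = 121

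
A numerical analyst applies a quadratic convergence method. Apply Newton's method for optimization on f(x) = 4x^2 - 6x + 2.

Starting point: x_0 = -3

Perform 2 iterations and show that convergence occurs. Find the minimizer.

f(x) = 4x^2 - 6x + 2, f'(x) = 8x + (-6), f''(x) = 8
Step 1: f'(-3) = -30, x_1 = -3 - -30/8 = 3/4
Step 2: f'(3/4) = 0, x_2 = 3/4 (converged)
Newton's method converges in 1 step for quadratics.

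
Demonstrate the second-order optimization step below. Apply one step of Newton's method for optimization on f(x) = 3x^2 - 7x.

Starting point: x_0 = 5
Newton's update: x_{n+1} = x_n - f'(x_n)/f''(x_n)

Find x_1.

f(x) = 3x^2 - 7x
f'(x) = 6x + (-7), f''(x) = 6
Newton step: x_1 = x_0 - f'(x_0)/f''(x_0)
f'(5) = 23
x_1 = 5 - 23/6 = 7/6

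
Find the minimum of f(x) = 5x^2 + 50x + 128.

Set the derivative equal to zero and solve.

f(x) = 5x^2 + 50x + 128
f'(x) = 10x + (50) = 0
x = -50/10 = -5
f(-5) = 3
Since f''(x) = 10 > 0, this is a minimum.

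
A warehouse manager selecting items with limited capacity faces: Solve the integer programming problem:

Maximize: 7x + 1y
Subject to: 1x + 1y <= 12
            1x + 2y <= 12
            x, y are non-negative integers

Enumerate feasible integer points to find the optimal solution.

Constraint 1: 1x + 1y <= 12
Constraint 2: 1x + 2y <= 12
Feasible x range (need y >= 0): 0 <= x <= min(12/1, 12/1) => x in {0, ..., 12}.
Enumerate feasible integer points row by row (the coefficient of y is 1 > 0, so for each x the largest feasible y gives the best value):
  x = 0: y <= min((12 - 1*0)/1, (12 - 1*0)/2) => y in {0, ..., 6}; best 7*0 + 1*6 = 6
  x = 1: y <= min((12 - 1*1)/1, (12 - 1*1)/2) => y in {0, ..., 5}; best 7*1 + 1*5 = 12
  x = 2: y <= min((12 - 1*2)/1, (12 - 1*2)/2) => y in {0, ..., 5}; best 7*2 + 1*5 = 19
  x = 3: y <= min((12 - 1*3)/1, (12 - 1*3)/2) => y in {0, ..., 4}; best 7*3 + 1*4 = 25
  x = 4: y <= min((12 - 1*4)/1, (12 - 1*4)/2) => y in {0, ..., 4}; best 7*4 + 1*4 = 32
  x = 5: y <= min((12 - 1*5)/1, (12 - 1*5)/2) => y in {0, ..., 3}; best 7*5 + 1*3 = 38
  x = 6: y <= min((12 - 1*6)/1, (12 - 1*6)/2) => y in {0, ..., 3}; best 7*6 + 1*3 = 45
  x = 7: y <= min((12 - 1*7)/1, (12 - 1*7)/2) => y in {0, ..., 2}; best 7*7 + 1*2 = 51
  x = 8: y <= min((12 - 1*8)/1, (12 - 1*8)/2) => y in {0, ..., 2}; best 7*8 + 1*2 = 58
  x = 9: y <= min((12 - 1*9)/1, (12 - 1*9)/2) => y in {0, ..., 1}; best 7*9 + 1*1 = 64
  x = 10: y <= min((12 - 1*10)/1, (12 - 1*10)/2) => y in {0, ..., 1}; best 7*10 + 1*1 = 71
  x = 11: y <= min((12 - 1*11)/1, (12 - 1*11)/2) => y in {0}; best 7*11 + 1*0 = 77
  x = 12: y <= min((12 - 1*12)/1, (12 - 1*12)/2) => y in {0}; best 7*12 + 1*0 = 84
The maximum 7x + 1y = 84 is achieved at x = 12, y = 0.
Check: 1*12 + 1*0 = 12 <= 12 and 1*12 + 2*0 = 12 <= 12.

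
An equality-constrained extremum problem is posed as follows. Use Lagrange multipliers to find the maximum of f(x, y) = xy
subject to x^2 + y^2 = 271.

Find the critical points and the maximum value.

Lagrange conditions: y = 2*lambda*x and x = 2*lambda*y
If x = 0 then y = 0, violating the constraint, so x, y != 0.
Dividing: y/x = x/y => x^2 = y^2 => y = x or y = -x
Constraint: 2x^2 = 271 => x^2 = 271/2 => x = +/-sqrt(271/2)
Critical points: (sqrt(271/2), sqrt(271/2)), (-sqrt(271/2), -sqrt(271/2)), (sqrt(271/2), -sqrt(271/2)), (-sqrt(271/2), sqrt(271/2))
  y = x:  xy = x^2 = 271/2  at (sqrt(271/2), sqrt(271/2)) and (-sqrt(271/2), -sqrt(271/2))
  y = -x: xy = -x^2 = -271/2 at (sqrt(271/2), -sqrt(271/2)) and (-sqrt(271/2), sqrt(271/2))
Maximum xy = 271/2 at (sqrt(271/2), sqrt(271/2)) and (-sqrt(271/2), -sqrt(271/2))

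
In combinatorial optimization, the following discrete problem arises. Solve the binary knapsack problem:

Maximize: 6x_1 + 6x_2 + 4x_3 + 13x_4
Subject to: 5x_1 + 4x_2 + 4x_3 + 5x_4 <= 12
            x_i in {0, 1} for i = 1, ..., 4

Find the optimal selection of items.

Items: item 1 (v=6, w=5), item 2 (v=6, w=4), item 3 (v=4, w=4), item 4 (v=13, w=5)
Capacity: 12
Checking all 16 subsets (w = total weight, v = total value):
  {}: w = 0, v = 0
  {1}: w = 5, v = 6
  {2}: w = 4, v = 6
  {3}: w = 4, v = 4
  {4}: w = 5, v = 13
  {1, 2}: w = 9, v = 12
  {1, 3}: w = 9, v = 10
  {1, 4}: w = 10, v = 19
  {2, 3}: w = 8, v = 10
  {2, 4}: w = 9, v = 19
  {3, 4}: w = 9, v = 17
  {1, 2, 3}: w = 13 > 12, infeasible
  {1, 2, 4}: w = 14 > 12, infeasible
  {1, 3, 4}: w = 14 > 12, infeasible
  {2, 3, 4}: w = 13 > 12, infeasible
  {1, 2, 3, 4}: w = 18 > 12, infeasible
Best feasible subset: items [1, 4]
(The same value 19 is also attained by {2, 4}.)
Total weight: 10 <= 12, total value: 19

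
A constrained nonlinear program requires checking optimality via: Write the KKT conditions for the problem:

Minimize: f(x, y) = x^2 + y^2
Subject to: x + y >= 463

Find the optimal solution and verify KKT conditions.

KKT conditions for min x^2 + y^2 s.t. x + y >= 463:
Stationarity: 2x = mu, 2y = mu
So x = y = mu/2.
Complementary slackness: mu*(x + y - 463) = 0
Primal feasibility: x + y >= 463; dual feasibility: mu >= 0
If mu = 0 then x = y = 0, but 0 + 0 < 463 is infeasible, so the constraint is active.
Constraint active: x + y = 2*(mu/2) = 463 => mu = 463
x = y = 463/2, f = 214369/2
Verify: stationarity 2*(463/2) = 463 = mu; primal 463/2 + 463/2 = 463 >= 463; dual mu = 463 >= 0; complementary slackness 463*(463 - 463) = 0. All KKT conditions hold.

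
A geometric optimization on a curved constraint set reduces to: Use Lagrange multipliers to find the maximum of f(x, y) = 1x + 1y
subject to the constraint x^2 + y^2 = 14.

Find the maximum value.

Set up Lagrange conditions: grad f = lambda * grad g
  1 = 2*lambda*x
  1 = 2*lambda*y
From these: x/y = 1/1, so x = 1t, y = 1t for some t.
Substitute into constraint: (1t)^2 + (1t)^2 = 14
  t^2 * 2 = 14
  t = sqrt(14/2)
Maximum = 1*x + 1*y = (1^2 + 1^2)*t = 2 * sqrt(14/2) = sqrt(28)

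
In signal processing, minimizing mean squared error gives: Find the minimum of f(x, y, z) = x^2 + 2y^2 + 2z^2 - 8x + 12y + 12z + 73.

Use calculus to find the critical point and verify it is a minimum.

f(x,y,z) = x^2 + 2y^2 + 2z^2 - 8x + 12y + 12z + 73
df/dx = 2x + (-8) = 0 => x = 4
df/dy = 4y + (12) = 0 => y = -3
df/dz = 4z + (12) = 0 => z = -3
f(4,-3,-3) = 1*(4)^2 + 2*(-3)^2 + 2*(-3)^2 + -8*(4) + 12*(-3) + 12*(-3) + 73 = 21
Hessian is diagonal with entries 2, 4, 4 > 0, confirmed minimum.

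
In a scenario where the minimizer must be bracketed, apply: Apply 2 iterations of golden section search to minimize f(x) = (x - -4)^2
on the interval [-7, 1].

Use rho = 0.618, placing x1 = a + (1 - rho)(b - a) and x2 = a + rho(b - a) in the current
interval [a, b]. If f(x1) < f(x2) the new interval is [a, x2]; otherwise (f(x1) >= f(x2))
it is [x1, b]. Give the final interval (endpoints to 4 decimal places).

Golden section search for min of f(x) = (x - -4)^2 on [-7, 1].
Each step: x1 = a + (1 - rho)(b - a), x2 = a + rho(b - a); if f(x1) < f(x2) keep [a, x2], otherwise keep [x1, b].
Step 1: [-7.0000, 1.0000], x1=-3.9440 (f=0.0031), x2=-2.0560 (f=3.7791); f(x1) < f(x2) => keep [-7.0000, -2.0560]
Step 2: [-7.0000, -2.0560], x1=-5.1114 (f=1.2352), x2=-3.9446 (f=0.0031); f(x1) > f(x2) => keep [-5.1114, -2.0560]
Final interval: [-5.1114, -2.0560]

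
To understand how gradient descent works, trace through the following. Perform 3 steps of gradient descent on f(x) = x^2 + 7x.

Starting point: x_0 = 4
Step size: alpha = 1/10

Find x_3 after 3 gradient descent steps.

f(x) = x^2 + 7x, f'(x) = 2x + (7)
Step 1: f'(4) = 15, x_1 = 4 - 1/10 * 15 = 5/2
Step 2: f'(5/2) = 12, x_2 = 5/2 - 1/10 * 12 = 13/10
Step 3: f'(13/10) = 48/5, x_3 = 13/10 - 1/10 * 48/5 = 17/50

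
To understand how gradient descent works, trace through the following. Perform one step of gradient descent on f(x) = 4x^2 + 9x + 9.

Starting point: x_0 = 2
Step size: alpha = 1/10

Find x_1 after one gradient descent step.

f(x) = 4x^2 + 9x + 9
f'(x) = 8x + 9
f'(2) = 8*2 + (9) = 25
x_1 = x_0 - alpha * f'(x_0) = 2 - 1/10 * 25 = -1/2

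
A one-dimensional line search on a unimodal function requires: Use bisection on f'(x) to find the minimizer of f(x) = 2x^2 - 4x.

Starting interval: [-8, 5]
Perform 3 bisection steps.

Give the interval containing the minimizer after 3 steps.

Finding critical point of f(x) = 2x^2 - 4x using bisection on f'(x) = 4x + -4.
f'(x) = 0 when x = 1.
Starting interval: [-8, 5]
Step 1: mid = -3/2, f'(mid) = -10, new interval = [-3/2, 5]
Step 2: mid = 7/4, f'(mid) = 3, new interval = [-3/2, 7/4]
Step 3: mid = 1/8, f'(mid) = -7/2, new interval = [1/8, 7/4]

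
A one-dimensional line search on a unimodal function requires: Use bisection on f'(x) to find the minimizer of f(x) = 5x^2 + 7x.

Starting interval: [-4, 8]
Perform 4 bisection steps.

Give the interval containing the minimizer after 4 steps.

Finding critical point of f(x) = 5x^2 + 7x using bisection on f'(x) = 10x + 7.
f'(x) = 0 when x = -7/10.
Starting interval: [-4, 8]
Step 1: mid = 2, f'(mid) = 27, new interval = [-4, 2]
Step 2: mid = -1, f'(mid) = -3, new interval = [-1, 2]
Step 3: mid = 1/2, f'(mid) = 12, new interval = [-1, 1/2]
Step 4: mid = -1/4, f'(mid) = 9/2, new interval = [-1, -1/4]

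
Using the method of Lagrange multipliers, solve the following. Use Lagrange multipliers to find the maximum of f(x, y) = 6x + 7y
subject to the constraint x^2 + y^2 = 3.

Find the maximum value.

Set up Lagrange conditions: grad f = lambda * grad g
  6 = 2*lambda*x
  7 = 2*lambda*y
From these: x/y = 6/7, so x = 6t, y = 7t for some t.
Substitute into constraint: (6t)^2 + (7t)^2 = 3
  t^2 * 85 = 3
  t = sqrt(3/85)
Maximum = 6*x + 7*y = (6^2 + 7^2)*t = 85 * sqrt(3/85) = sqrt(255)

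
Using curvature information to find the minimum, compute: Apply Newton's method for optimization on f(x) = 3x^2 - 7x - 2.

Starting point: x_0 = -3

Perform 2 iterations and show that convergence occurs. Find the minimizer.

f(x) = 3x^2 - 7x - 2, f'(x) = 6x + (-7), f''(x) = 6
Step 1: f'(-3) = -25, x_1 = -3 - -25/6 = 7/6
Step 2: f'(7/6) = 0, x_2 = 7/6 (converged)
Newton's method converges in 1 step for quadratics.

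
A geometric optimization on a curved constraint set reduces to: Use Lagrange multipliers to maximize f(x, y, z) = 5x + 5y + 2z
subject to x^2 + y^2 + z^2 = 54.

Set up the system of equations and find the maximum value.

Lagrange conditions: 5 = 2*lambda*x, 5 = 2*lambda*y, 2 = 2*lambda*z
So x:5 = y:5 = z:2, i.e. x = 5t, y = 5t, z = 2t
Constraint: t^2*(5^2 + 5^2 + 2^2) = 54
  t^2 * 54 = 54  =>  t = sqrt(1)
Maximum = 5*5t + 5*5t + 2*2t = 54*sqrt(1) = 54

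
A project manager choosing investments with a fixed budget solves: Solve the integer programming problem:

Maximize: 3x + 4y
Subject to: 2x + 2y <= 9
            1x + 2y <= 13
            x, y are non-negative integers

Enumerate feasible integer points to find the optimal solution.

Constraint 1: 2x + 2y <= 9
Constraint 2: 1x + 2y <= 13
Feasible x range (need y >= 0): 0 <= x <= min(9/2, 13/1) => x in {0, ..., 4}.
Enumerate feasible integer points row by row (the coefficient of y is 4 > 0, so for each x the largest feasible y gives the best value):
  x = 0: y <= min((9 - 2*0)/2, (13 - 1*0)/2) => y in {0, ..., 4}; best 3*0 + 4*4 = 16
  x = 1: y <= min((9 - 2*1)/2, (13 - 1*1)/2) => y in {0, ..., 3}; best 3*1 + 4*3 = 15
  x = 2: y <= min((9 - 2*2)/2, (13 - 1*2)/2) => y in {0, ..., 2}; best 3*2 + 4*2 = 14
  x = 3: y <= min((9 - 2*3)/2, (13 - 1*3)/2) => y in {0, ..., 1}; best 3*3 + 4*1 = 13
  x = 4: y <= min((9 - 2*4)/2, (13 - 1*4)/2) => y in {0}; best 3*4 + 4*0 = 12
The maximum 3x + 4y = 16 is achieved at x = 0, y = 4.
Check: 2*0 + 2*4 = 8 <= 9 and 1*0 + 2*4 = 8 <= 13.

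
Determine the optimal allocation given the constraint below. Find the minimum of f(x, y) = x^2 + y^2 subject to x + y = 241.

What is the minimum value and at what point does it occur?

Substitute y = 241 - x into f(x,y) = x^2 + y^2:
g(x) = x^2 + (241 - x)^2 = 2x^2 - 482x + 58081
g'(x) = 4x - 482 = 0  =>  x = 241/2
y = 241 - 241/2 = 241/2
Minimum value = (241/2)^2 + (241/2)^2 = 58081/2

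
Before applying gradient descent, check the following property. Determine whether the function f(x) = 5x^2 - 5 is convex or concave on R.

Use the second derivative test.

f(x) = 5x^2 - 5
f'(x) = 10x + 0
f''(x) = 10
Since f''(x) = 10 > 0 for all x, f is convex on R.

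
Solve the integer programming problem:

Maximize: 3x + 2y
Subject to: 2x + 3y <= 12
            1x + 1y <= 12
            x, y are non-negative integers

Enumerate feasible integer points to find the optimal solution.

Constraint 1: 2x + 3y <= 12
Constraint 2: 1x + 1y <= 12
Feasible x range (need y >= 0): 0 <= x <= min(12/2, 12/1) => x in {0, ..., 6}.
Enumerate feasible integer points row by row (the coefficient of y is 2 > 0, so for each x the largest feasible y gives the best value):
  x = 0: y <= min((12 - 2*0)/3, (12 - 1*0)/1) => y in {0, ..., 4}; best 3*0 + 2*4 = 8
  x = 1: y <= min((12 - 2*1)/3, (12 - 1*1)/1) => y in {0, ..., 3}; best 3*1 + 2*3 = 9
  x = 2: y <= min((12 - 2*2)/3, (12 - 1*2)/1) => y in {0, ..., 2}; best 3*2 + 2*2 = 10
  x = 3: y <= min((12 - 2*3)/3, (12 - 1*3)/1) => y in {0, ..., 2}; best 3*3 + 2*2 = 13
  x = 4: y <= min((12 - 2*4)/3, (12 - 1*4)/1) => y in {0, ..., 1}; best 3*4 + 2*1 = 14
  x = 5: y <= min((12 - 2*5)/3, (12 - 1*5)/1) => y in {0}; best 3*5 + 2*0 = 15
  x = 6: y <= min((12 - 2*6)/3, (12 - 1*6)/1) => y in {0}; best 3*6 + 2*0 = 18
The maximum 3x + 2y = 18 is achieved at x = 6, y = 0.
Check: 2*6 + 3*0 = 12 <= 12 and 1*6 + 1*0 = 6 <= 12.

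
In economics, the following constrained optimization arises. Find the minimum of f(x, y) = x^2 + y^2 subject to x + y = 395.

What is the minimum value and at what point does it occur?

Substitute y = 395 - x into f(x,y) = x^2 + y^2:
g(x) = x^2 + (395 - x)^2 = 2x^2 - 790x + 156025
g'(x) = 4x - 790 = 0  =>  x = 395/2
y = 395 - 395/2 = 395/2
Minimum value = (395/2)^2 + (395/2)^2 = 156025/2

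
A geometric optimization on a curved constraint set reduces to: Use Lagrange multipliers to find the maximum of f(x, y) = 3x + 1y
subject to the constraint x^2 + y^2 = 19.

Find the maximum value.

Set up Lagrange conditions: grad f = lambda * grad g
  3 = 2*lambda*x
  1 = 2*lambda*y
From these: x/y = 3/1, so x = 3t, y = 1t for some t.
Substitute into constraint: (3t)^2 + (1t)^2 = 19
  t^2 * 10 = 19
  t = sqrt(19/10)
Maximum = 3*x + 1*y = (3^2 + 1^2)*t = 10 * sqrt(19/10) = sqrt(190)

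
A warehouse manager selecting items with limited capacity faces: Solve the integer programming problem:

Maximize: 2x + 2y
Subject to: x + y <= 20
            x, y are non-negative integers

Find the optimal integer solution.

Objective: 2x + 2y, constraint: x + y <= 20
Coefficient of x is 2 >= coefficient of y is 2, so allocate the entire budget to x.
Optimal: x = 20, y = 0, value = 40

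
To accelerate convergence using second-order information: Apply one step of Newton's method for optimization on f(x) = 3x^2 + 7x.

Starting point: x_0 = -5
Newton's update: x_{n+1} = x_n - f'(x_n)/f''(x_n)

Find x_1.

f(x) = 3x^2 + 7x
f'(x) = 6x + (7), f''(x) = 6
Newton step: x_1 = x_0 - f'(x_0)/f''(x_0)
f'(-5) = -23
x_1 = -5 - -23/6 = -7/6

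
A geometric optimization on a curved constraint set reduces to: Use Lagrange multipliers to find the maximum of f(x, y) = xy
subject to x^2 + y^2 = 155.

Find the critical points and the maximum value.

Lagrange conditions: y = 2*lambda*x and x = 2*lambda*y
If x = 0 then y = 0, violating the constraint, so x, y != 0.
Dividing: y/x = x/y => x^2 = y^2 => y = x or y = -x
Constraint: 2x^2 = 155 => x^2 = 155/2 => x = +/-sqrt(155/2)
Critical points: (sqrt(155/2), sqrt(155/2)), (-sqrt(155/2), -sqrt(155/2)), (sqrt(155/2), -sqrt(155/2)), (-sqrt(155/2), sqrt(155/2))
  y = x:  xy = x^2 = 155/2  at (sqrt(155/2), sqrt(155/2)) and (-sqrt(155/2), -sqrt(155/2))
  y = -x: xy = -x^2 = -155/2 at (sqrt(155/2), -sqrt(155/2)) and (-sqrt(155/2), sqrt(155/2))
Maximum xy = 155/2 at (sqrt(155/2), sqrt(155/2)) and (-sqrt(155/2), -sqrt(155/2))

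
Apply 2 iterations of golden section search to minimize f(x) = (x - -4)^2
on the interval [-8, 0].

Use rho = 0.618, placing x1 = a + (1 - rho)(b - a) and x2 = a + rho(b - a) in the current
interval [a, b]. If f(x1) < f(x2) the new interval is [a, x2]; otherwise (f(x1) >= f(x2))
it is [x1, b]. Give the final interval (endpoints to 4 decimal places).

Golden section search for min of f(x) = (x - -4)^2 on [-8, 0].
Each step: x1 = a + (1 - rho)(b - a), x2 = a + rho(b - a); if f(x1) < f(x2) keep [a, x2], otherwise keep [x1, b].
Step 1: [-8.0000, 0.0000], x1=-4.9440 (f=0.8911), x2=-3.0560 (f=0.8911); f(x1) = f(x2) (tie, not '<') => keep [-4.9440, 0.0000]
Step 2: [-4.9440, 0.0000], x1=-3.0554 (f=0.8923), x2=-1.8886 (f=4.4580); f(x1) < f(x2) => keep [-4.9440, -1.8886]
Final interval: [-4.9440, -1.8886]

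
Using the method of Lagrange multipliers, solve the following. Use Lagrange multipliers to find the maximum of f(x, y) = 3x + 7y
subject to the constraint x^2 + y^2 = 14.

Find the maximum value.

Set up Lagrange conditions: grad f = lambda * grad g
  3 = 2*lambda*x
  7 = 2*lambda*y
From these: x/y = 3/7, so x = 3t, y = 7t for some t.
Substitute into constraint: (3t)^2 + (7t)^2 = 14
  t^2 * 58 = 14
  t = sqrt(14/58)
Maximum = 3*x + 7*y = (3^2 + 7^2)*t = 58 * sqrt(14/58) = sqrt(812)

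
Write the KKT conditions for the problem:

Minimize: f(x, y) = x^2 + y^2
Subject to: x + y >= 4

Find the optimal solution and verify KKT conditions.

KKT conditions for min x^2 + y^2 s.t. x + y >= 4:
Stationarity: 2x = mu, 2y = mu
So x = y = mu/2.
Complementary slackness: mu*(x + y - 4) = 0
Primal feasibility: x + y >= 4; dual feasibility: mu >= 0
If mu = 0 then x = y = 0, but 0 + 0 < 4 is infeasible, so the constraint is active.
Constraint active: x + y = 2*(mu/2) = 4 => mu = 4
x = y = 2, f = 8
Verify: stationarity 2*2 = 4 = mu; primal 2 + 2 = 4 >= 4; dual mu = 4 >= 0; complementary slackness 4*(4 - 4) = 0. All KKT conditions hold.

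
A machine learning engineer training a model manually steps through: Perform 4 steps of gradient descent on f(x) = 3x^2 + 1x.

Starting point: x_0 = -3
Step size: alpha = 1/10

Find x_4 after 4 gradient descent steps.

f(x) = 3x^2 + 1x, f'(x) = 6x + (1)
Step 1: f'(-3) = -17, x_1 = -3 - 1/10 * -17 = -13/10
Step 2: f'(-13/10) = -34/5, x_2 = -13/10 - 1/10 * -34/5 = -31/50
Step 3: f'(-31/50) = -68/25, x_3 = -31/50 - 1/10 * -68/25 = -87/250
Step 4: f'(-87/250) = -136/125, x_4 = -87/250 - 1/10 * -136/125 = -299/1250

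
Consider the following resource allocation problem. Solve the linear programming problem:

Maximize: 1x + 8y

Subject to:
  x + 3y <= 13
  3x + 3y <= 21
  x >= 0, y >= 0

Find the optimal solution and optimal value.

Feasible vertices: (0, 0), (0, 13/3), (4, 3), (7, 0)
Objective 1x + 8y at each:
  (0, 0): 0
  (0, 13/3): 104/3
  (4, 3): 28
  (7, 0): 7
Maximum is 104/3 at (0, 13/3).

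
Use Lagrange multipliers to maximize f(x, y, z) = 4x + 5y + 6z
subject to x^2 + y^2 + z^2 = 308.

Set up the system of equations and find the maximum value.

Lagrange conditions: 4 = 2*lambda*x, 5 = 2*lambda*y, 6 = 2*lambda*z
So x:4 = y:5 = z:6, i.e. x = 4t, y = 5t, z = 6t
Constraint: t^2*(4^2 + 5^2 + 6^2) = 308
  t^2 * 77 = 308  =>  t = sqrt(4)
Maximum = 4*4t + 5*5t + 6*6t = 77*sqrt(4) = 154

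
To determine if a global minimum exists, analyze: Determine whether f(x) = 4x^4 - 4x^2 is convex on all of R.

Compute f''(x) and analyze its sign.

f(x) = 4x^4 - 4x^2
f'(x) = 16x^3 + -8x
f''(x) = 48x^2 + -8
f''(0) = -8 < 0, so not convex near x = 0
Therefore, f is not globally convex on R.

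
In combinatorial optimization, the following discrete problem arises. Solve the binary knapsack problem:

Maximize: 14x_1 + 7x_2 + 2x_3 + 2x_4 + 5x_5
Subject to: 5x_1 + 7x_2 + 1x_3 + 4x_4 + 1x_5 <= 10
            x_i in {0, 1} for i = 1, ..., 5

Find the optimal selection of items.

Items: item 1 (v=14, w=5), item 2 (v=7, w=7), item 3 (v=2, w=1), item 4 (v=2, w=4), item 5 (v=5, w=1)
Capacity: 10
Checking all 32 subsets (w = total weight, v = total value):
  {}: w = 0, v = 0
  {1}: w = 5, v = 14
  {2}: w = 7, v = 7
  {3}: w = 1, v = 2
  {4}: w = 4, v = 2
  {5}: w = 1, v = 5
  {1, 2}: w = 12 > 10, infeasible
  {1, 3}: w = 6, v = 16
  {1, 4}: w = 9, v = 16
  {1, 5}: w = 6, v = 19
  {2, 3}: w = 8, v = 9
  {2, 4}: w = 11 > 10, infeasible
  {2, 5}: w = 8, v = 12
  {3, 4}: w = 5, v = 4
  {3, 5}: w = 2, v = 7
  {4, 5}: w = 5, v = 7
  {1, 2, 3}: w = 13 > 10, infeasible
  {1, 2, 4}: w = 16 > 10, infeasible
  {1, 2, 5}: w = 13 > 10, infeasible
  {1, 3, 4}: w = 10, v = 18
  {1, 3, 5}: w = 7, v = 21
  {1, 4, 5}: w = 10, v = 21
  {2, 3, 4}: w = 12 > 10, infeasible
  {2, 3, 5}: w = 9, v = 14
  {2, 4, 5}: w = 12 > 10, infeasible
  {3, 4, 5}: w = 6, v = 9
  {1, 2, 3, 4}: w = 17 > 10, infeasible
  {1, 2, 3, 5}: w = 14 > 10, infeasible
  {1, 2, 4, 5}: w = 17 > 10, infeasible
  {1, 3, 4, 5}: w = 11 > 10, infeasible
  {2, 3, 4, 5}: w = 13 > 10, infeasible
  {1, 2, 3, 4, 5}: w = 18 > 10, infeasible
Best feasible subset: items [1, 3, 5]
(The same value 21 is also attained by {1, 4, 5}.)
Total weight: 7 <= 10, total value: 21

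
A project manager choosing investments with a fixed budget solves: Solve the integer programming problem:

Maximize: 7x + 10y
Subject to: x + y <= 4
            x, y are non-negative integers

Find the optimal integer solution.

Objective: 7x + 10y, constraint: x + y <= 4
Coefficient of y is 10 > coefficient of x is 7, so allocate the entire budget to y.
Optimal: x = 0, y = 4, value = 40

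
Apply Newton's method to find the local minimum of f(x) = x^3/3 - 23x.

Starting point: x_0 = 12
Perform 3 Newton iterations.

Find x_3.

f(x) = x^3/3 - 23x
f'(x) = x^2 - 23, f''(x) = 2x
Newton update: x_{n+1} = x_n - (x_n^2 - 23)/(2*x_n)
Step 1: x_0 = 12, f'=121, f''=24, x_1 = 167/24
Step 2: x_1 = 167/24, f'=14641/576, f''=167/12, x_2 = 41137/8016
Step 3: x_2 = 41137/8016, f'=214358881/64256256, f''=41137/4008, x_3 = 3170146657/659508384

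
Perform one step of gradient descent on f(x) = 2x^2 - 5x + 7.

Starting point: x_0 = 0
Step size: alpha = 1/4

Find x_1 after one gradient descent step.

f(x) = 2x^2 - 5x + 7
f'(x) = 4x - 5
f'(0) = 4*0 + (-5) = -5
x_1 = x_0 - alpha * f'(x_0) = 0 - 1/4 * -5 = 5/4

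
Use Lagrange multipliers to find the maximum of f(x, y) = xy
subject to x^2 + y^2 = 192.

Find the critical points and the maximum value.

Lagrange conditions: y = 2*lambda*x and x = 2*lambda*y
If x = 0 then y = 0, violating the constraint, so x, y != 0.
Dividing: y/x = x/y => x^2 = y^2 => y = x or y = -x
Constraint: 2x^2 = 192 => x^2 = 96 => x = +/-sqrt(96)
Critical points: (sqrt(96), sqrt(96)), (-sqrt(96), -sqrt(96)), (sqrt(96), -sqrt(96)), (-sqrt(96), sqrt(96))
  y = x:  xy = x^2 = 96  at (sqrt(96), sqrt(96)) and (-sqrt(96), -sqrt(96))
  y = -x: xy = -x^2 = -96 at (sqrt(96), -sqrt(96)) and (-sqrt(96), sqrt(96))
Maximum xy = 96 at (sqrt(96), sqrt(96)) and (-sqrt(96), -sqrt(96))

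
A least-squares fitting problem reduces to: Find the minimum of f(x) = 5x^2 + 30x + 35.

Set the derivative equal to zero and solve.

f(x) = 5x^2 + 30x + 35
f'(x) = 10x + (30) = 0
x = -30/10 = -3
f(-3) = -10
Since f''(x) = 10 > 0, this is a minimum.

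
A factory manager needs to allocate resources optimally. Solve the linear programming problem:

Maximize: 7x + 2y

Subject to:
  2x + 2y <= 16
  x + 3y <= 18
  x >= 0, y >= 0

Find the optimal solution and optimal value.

Feasible vertices: (0, 0), (0, 6), (3, 5), (8, 0)
Objective 7x + 2y at each:
  (0, 0): 0
  (0, 6): 12
  (3, 5): 31
  (8, 0): 56
Maximum is 56 at (8, 0).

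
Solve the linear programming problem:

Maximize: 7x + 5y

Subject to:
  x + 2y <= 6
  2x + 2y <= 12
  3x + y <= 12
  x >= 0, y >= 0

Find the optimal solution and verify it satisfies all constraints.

Feasible vertices: (0, 0), (0, 3), (18/5, 6/5), (4, 0)
Objective 7x + 5y at each vertex:
  (0, 0): 0
  (0, 3): 15
  (18/5, 6/5): 156/5
  (4, 0): 28
Maximum is 156/5 at (18/5, 6/5).
Verify constraints at (x, y) = (18/5, 6/5):
  1*(18/5) + 2*(6/5) = 6 <= 6 (active)
  2*(18/5) + 2*(6/5) = 48/5 <= 12
  3*(18/5) + 1*(6/5) = 12 <= 12 (active)
  x = 18/5 >= 0, y = 6/5 >= 0. All constraints satisfied.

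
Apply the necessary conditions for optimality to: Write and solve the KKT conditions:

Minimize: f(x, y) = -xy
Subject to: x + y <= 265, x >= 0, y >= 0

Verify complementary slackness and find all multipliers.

Problem: min -xy s.t. x + y <= 265 (multiplier lambda), x >= 0 (mu_x), y >= 0 (mu_y)
KKT stationarity: -y + lambda - mu_x = 0, -x + lambda - mu_y = 0, with lambda, mu_x, mu_y >= 0
Complementary slackness: lambda*(x + y - 265) = 0, mu_x*x = 0, mu_y*y = 0
If lambda = 0: y = -mu_x <= 0 and x = -mu_y <= 0 force x = y = 0 with f = 0; but x = y = 265/2 is feasible with f = -70225/4 < 0, so this is not the minimum. Hence lambda > 0 and x + y = 265.
Try x > 0, y > 0 (so mu_x = mu_y = 0): y = lambda, x = lambda => x = y = lambda
x + y = 265 => 2*lambda = 265 => lambda = 265/2
x* = y* = 265/2 > 0, consistent with mu_x = mu_y = 0.
(Any feasible point with x = 0 or y = 0 has f = 0 > -70225/4, so the minimum is not on those boundaries.)
min(-xy) = -70225/4 (i.e. max xy = 70225/4)
Multipliers: lambda = 265/2, mu_x = 0, mu_y = 0
Complementary slackness: lambda*(x + y - 265) = 265/2*(265/2 + 265/2 - 265) = 0, mu_x*x = 0*265/2 = 0, mu_y*y = 0*265/2 = 0. Satisfied.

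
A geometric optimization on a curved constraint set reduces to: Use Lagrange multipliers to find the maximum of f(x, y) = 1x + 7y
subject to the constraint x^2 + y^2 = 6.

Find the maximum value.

Set up Lagrange conditions: grad f = lambda * grad g
  1 = 2*lambda*x
  7 = 2*lambda*y
From these: x/y = 1/7, so x = 1t, y = 7t for some t.
Substitute into constraint: (1t)^2 + (7t)^2 = 6
  t^2 * 50 = 6
  t = sqrt(6/50)
Maximum = 1*x + 7*y = (1^2 + 7^2)*t = 50 * sqrt(6/50) = sqrt(300)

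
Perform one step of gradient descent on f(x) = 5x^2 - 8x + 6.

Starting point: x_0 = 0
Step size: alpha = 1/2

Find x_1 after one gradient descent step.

f(x) = 5x^2 - 8x + 6
f'(x) = 10x - 8
f'(0) = 10*0 + (-8) = -8
x_1 = x_0 - alpha * f'(x_0) = 0 - 1/2 * -8 = 4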